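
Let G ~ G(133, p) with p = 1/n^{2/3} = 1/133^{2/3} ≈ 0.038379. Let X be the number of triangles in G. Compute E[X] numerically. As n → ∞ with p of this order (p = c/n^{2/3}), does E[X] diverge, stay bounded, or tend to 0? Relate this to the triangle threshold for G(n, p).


Number of potential triangles: C(133, 3) = 383306.
Each occurs with probability p³ ≈ (0.038379)³ ≈ 5.6532308e-05.
By linearity: E[X] = C(133, 3)·p³ ≈ 383306 · 5.6532308e-05 ≈ 21.66917.
Since α = 2/3 < 1, p = c/n^{2/3} ≫ 1/n is above the triangle threshold p ~ 1/n. Asymptotically E[X] ~ (c³/6)·n^{3(1−α)} = (1³/6)·n^{1} → ∞; triangles are abundant w.h.p.

E[X] ≈ 21.66917; in regime p = Θ(1/n^{2/3}) E[X] diverges (above the triangle threshold p ~ 1/n).


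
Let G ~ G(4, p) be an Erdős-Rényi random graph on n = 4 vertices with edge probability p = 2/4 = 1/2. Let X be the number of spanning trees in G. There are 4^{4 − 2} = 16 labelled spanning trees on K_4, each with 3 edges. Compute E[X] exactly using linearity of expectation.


K_4 has 4^{4 − 2} = 16 labelled spanning trees.
For each such spanning tree H, let X_H = 1 if all 3 edges of H are present in G. Then P[X_H = 1] = p^{3} = (1/2)^{3} = 1/8.
Summing the indicators: E[X] = Σ_H E[X_H] = 16 · p^{3} = 16 · 1/8 = 2.
Numerically: E[X] ≈ 2.

E[X] = 16 · (1/2)^{3} = 2 ≈ 2.


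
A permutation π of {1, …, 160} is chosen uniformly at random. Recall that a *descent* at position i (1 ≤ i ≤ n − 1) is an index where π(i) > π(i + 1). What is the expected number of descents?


Write X = Σ X_I over i = 1, …, 159, with X_I the indicator of one descent.
There are 159 indicators.
For each fixed i, the pair (π(i), π(i+1)) is a uniformly random ordered pair of distinct values from {1, …, 160}; by symmetry P[π(i) > π(i+1)] = 1/2.
By linearity: E[X] = 159 · (1/2) = (160 − 1) · (1/2) = 159/2 ≈ 79.50000.

E[X] = 159/2 = 79.50000.


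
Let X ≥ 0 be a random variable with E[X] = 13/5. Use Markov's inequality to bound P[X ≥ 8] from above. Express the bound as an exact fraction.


μ = E[X] = 13/5, a = 8.
Markov: P[X ≥ 8] ≤ μ/a = (13/5)/8 = 13/40.
Numerically: ≈ 0.325000.
(Since a = 8 > μ = 2.600000, the bound 13/40 is < 1 and informative.)

P[X ≥ 8] ≤ 13/40 ≈ 0.325000.


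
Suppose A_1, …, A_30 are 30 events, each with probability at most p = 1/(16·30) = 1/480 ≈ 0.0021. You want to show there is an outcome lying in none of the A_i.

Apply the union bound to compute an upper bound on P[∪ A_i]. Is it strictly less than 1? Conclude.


Union bound: P[∪_{i=1}^{30} A_i] ≤ Σ_i P[A_i] ≤ 30·p = 30·(1/480) = 1/16.
Numerically: 1/16 ≈ 0.0625.
Is 1/16 < 1? YES.
Since P[∪ A_i] ≤ 1/16 < 1, the complement has P[∩ A_i^c] ≥ 1 − 1/16 = 15/16 > 0, so some outcome avoids every A_i.

30·p = 1/16 ≈ 0.0625; existence CERTIFIED by the union bound.


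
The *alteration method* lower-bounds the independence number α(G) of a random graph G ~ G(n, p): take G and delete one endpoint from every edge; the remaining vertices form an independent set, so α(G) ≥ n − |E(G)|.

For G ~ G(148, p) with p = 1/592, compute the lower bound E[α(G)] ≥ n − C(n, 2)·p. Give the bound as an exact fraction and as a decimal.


E[|E(G)|] = C(148, 2)·p = 10878 · (1/592) = 147/8.
E[α(G)] ≥ n − E[|E(G)|] = 148 − 147/8 = 1037/8.
Numerically: ≈ 129.625000.
(This is only a lower bound; the true E[α(G)] may be larger.)

E[α(G)] ≥ 1037/8 ≈ 129.625000.


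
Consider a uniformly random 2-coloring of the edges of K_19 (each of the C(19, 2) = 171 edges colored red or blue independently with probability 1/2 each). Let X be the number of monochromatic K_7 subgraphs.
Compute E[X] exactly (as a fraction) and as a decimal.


Let X = Σ_S X_S over the C(19, 7) = 50388 subsets S of size 7, where X_S = 1 if the K_7 on S is monochromatic.
For a fixed S, the K_7 on S has C(7, 2) = 21 edges. P[all 21 edges red] = (1/2)^21, and likewise for blue, so P[monochromatic] = 2·(1/2)^21 = 2^{1 − 21} = 1/1048576.
By linearity of expectation: E[X] = C(19, 7) · 2^{1 − 21} = 50388 · 1/1048576 = 12597/262144.
Numerically: E[X] ≈ 0.048.

E[X] = C(19,7)·2^(1−C(7,2)) = 12597/262144 ≈ 0.048.


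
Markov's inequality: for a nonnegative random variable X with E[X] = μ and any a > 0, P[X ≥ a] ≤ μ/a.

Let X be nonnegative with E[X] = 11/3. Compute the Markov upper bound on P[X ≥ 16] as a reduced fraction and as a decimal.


μ = E[X] = 11/3, a = 16.
Markov: P[X ≥ 16] ≤ μ/a = (11/3)/16 = 11/48.
Numerically: ≈ 0.2292.
(Since a = 16 > μ = 3.6667, the bound 11/48 is < 1 and informative.)

P[X ≥ 16] ≤ 11/48 ≈ 0.2292.


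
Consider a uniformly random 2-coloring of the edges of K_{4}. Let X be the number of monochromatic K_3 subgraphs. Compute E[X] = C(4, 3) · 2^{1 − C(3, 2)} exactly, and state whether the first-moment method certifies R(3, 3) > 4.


E[X] = C(4, 3) · 2^{1 − 3} = 4 · 2^{−2} = 4/4.
As a reduced fraction: E[X] = 1 ≈ 1.000.
Is E[X] < 1? NO.
Since E[X] ≥ 1, the first-moment bound is inconclusive at n = 4; it does NOT by itself certify R(3, 3) > 4.

E[X] = 1 ≈ 1.000; E[X] ≥ 1; first-moment method inconclusive here.


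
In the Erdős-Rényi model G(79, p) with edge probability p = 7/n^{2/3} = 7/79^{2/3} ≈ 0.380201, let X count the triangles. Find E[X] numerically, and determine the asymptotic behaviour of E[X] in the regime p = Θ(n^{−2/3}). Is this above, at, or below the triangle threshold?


Number of potential triangles: C(79, 3) = 79079.
Each occurs with probability p³ ≈ (0.380201)³ ≈ 5.49591412e-02.
By linearity: E[X] = C(79, 3)·p³ ≈ 79079 · 5.49591412e-02 ≈ 4346.113924.
Since α = 2/3 < 1, p = c/n^{2/3} ≫ 1/n is above the triangle threshold p ~ 1/n. Asymptotically E[X] ~ (c³/6)·n^{3(1−α)} = (7³/6)·n^{1} → ∞; triangles are abundant w.h.p.

E[X] ≈ 4346.113924; in regime p = Θ(1/n^{2/3}) E[X] diverges (above the triangle threshold p ~ 1/n).


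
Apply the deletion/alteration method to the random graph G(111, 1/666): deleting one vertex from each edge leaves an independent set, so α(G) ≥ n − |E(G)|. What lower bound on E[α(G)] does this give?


E[|E(G)|] = C(111, 2)·p = 6105 · (1/666) = 55/6.
E[α(G)] ≥ n − E[|E(G)|] = 111 − 55/6 = 611/6.
Numerically: ≈ 101.833.
(This is only a lower bound; the true E[α(G)] may be larger.)

E[α(G)] ≥ 611/6 ≈ 101.833.


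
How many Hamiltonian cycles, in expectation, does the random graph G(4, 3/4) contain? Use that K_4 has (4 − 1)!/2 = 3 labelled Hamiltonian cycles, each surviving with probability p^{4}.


K_4 has (4 − 1)!/2 = 3 labelled Hamiltonian cycles.
For each such Hamiltonian cycle H, let X_H = 1 if all 4 edges of H are present in G. Then P[X_H = 1] = p^{4} = (3/4)^{4} = 81/256.
By linearity: E[X] = Σ_H E[X_H] = 3 · p^{4} = 3 · 81/256 = 243/256.
Numerically: E[X] ≈ 0.949219.

E[X] = 3 · (3/4)^{4} = 243/256 ≈ 0.949219.


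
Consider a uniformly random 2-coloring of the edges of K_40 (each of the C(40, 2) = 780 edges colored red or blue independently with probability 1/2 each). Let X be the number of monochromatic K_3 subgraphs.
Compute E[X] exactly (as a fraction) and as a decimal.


Let X = Σ_S X_S over the C(40, 3) = 9880 subsets S of size 3, where X_S = 1 if the K_3 on S is monochromatic.
For a fixed S, the K_3 on S has C(3, 2) = 3 edges. P[all 3 edges red] = (1/2)^3, and likewise for blue, so P[monochromatic] = 2·(1/2)^3 = 2^{1 − 3} = 1/4.
Summing: E[X] = C(40, 3) · 2^{1 − 3} = 9880 · 1/4 = 2470.
Numerically: E[X] ≈ 2470.000.

E[X] = C(40,3)·2^(1−C(3,2)) = 2470 ≈ 2470.000.


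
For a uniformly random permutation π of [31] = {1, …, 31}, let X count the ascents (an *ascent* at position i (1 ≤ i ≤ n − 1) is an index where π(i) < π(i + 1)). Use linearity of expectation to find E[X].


Write X = Σ X_I over i = 1, …, 30, with X_I the indicator of one ascent.
There are 30 indicators.
For each fixed i, the pair (π(i), π(i+1)) is a uniformly random ordered pair of distinct values from {1, …, 31}; by symmetry P[π(i) < π(i+1)] = 1/2.
By linearity: E[X] = 30 · (1/2) = (31 − 1) · (1/2) = 15 ≈ 15.000000.

E[X] = 15 = 15.000000.


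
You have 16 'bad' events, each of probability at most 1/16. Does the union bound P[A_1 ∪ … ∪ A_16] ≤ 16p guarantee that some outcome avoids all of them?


Union bound: P[∪_{i=1}^{16} A_i] ≤ Σ_i P[A_i] ≤ 16·p = 16·(1/16) = 1.
Numerically: 1 ≈ 1.0000000.
Is 1 < 1? NO.
Since the bound 1 is ≥ 1, the union bound is uninformative here; it does NOT by itself certify existence.

16·p = 1 ≈ 1.0000000; existence NOT certified by the union bound.


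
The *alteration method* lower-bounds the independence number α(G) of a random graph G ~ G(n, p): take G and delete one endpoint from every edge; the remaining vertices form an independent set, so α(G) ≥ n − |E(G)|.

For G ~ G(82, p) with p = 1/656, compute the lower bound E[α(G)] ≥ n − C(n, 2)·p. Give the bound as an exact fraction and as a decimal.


E[|E(G)|] = C(82, 2)·p = 3321 · (1/656) = 81/16.
E[α(G)] ≥ n − E[|E(G)|] = 82 − 81/16 = 1231/16.
Numerically: ≈ 76.93750.
(This is only a lower bound; the true E[α(G)] may be larger.)

E[α(G)] ≥ 1231/16 ≈ 76.93750.


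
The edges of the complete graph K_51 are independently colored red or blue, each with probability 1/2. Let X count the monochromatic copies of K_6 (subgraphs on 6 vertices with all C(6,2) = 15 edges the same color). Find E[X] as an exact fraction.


Let X = Σ_S X_S over the C(51, 6) = 18009460 subsets S of size 6, where X_S = 1 if the K_6 on S is monochromatic.
For a fixed S, the K_6 on S has C(6, 2) = 15 edges. P[all 15 edges red] = (1/2)^15, and likewise for blue, so P[monochromatic] = 2·(1/2)^15 = 2^{1 − 15} = 1/16384.
Summing: E[X] = C(51, 6) · 2^{1 − 15} = 18009460 · 1/16384 = 4502365/4096.
Numerically: E[X] ≈ 1099.2102.

E[X] = C(51,6)·2^(1−C(6,2)) = 4502365/4096 ≈ 1099.2102.


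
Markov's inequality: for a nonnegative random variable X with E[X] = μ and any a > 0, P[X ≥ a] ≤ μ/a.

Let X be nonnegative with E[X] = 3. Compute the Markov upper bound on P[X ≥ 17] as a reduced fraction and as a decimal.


μ = E[X] = 3, a = 17.
Markov: P[X ≥ 17] ≤ μ/a = (3)/17 = 3/17.
Numerically: ≈ 0.1765.
(Since a = 17 > μ = 3.0000, the bound 3/17 is < 1 and informative.)

P[X ≥ 17] ≤ 3/17 ≈ 0.1765.


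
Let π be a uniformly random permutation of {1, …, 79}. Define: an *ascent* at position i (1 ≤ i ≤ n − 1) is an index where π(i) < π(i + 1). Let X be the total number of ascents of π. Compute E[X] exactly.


Write X = Σ X_I over i = 1, …, 78, with X_I the indicator of one ascent.
There are 78 indicators.
For each fixed i, the pair (π(i), π(i+1)) is a uniformly random ordered pair of distinct values from {1, …, 79}; by symmetry P[π(i) < π(i+1)] = 1/2.
By linearity: E[X] = 78 · (1/2) = (79 − 1) · (1/2) = 39 ≈ 39.0000.

E[X] = 39 = 39.0000.


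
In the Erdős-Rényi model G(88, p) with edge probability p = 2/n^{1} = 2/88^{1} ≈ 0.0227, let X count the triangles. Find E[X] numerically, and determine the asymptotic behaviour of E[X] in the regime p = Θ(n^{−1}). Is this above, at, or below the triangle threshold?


Number of potential triangles: C(88, 3) = 109736.
Each occurs with probability p³ ≈ (0.0227)³ ≈ 1.17393e-05.
By linearity: E[X] = C(88, 3)·p³ ≈ 109736 · 1.17393e-05 ≈ 1.288.
Here α = 1, so p = 2/n is exactly at the triangle threshold p ~ 1/n. Asymptotically E[X] → c³/6 = 2³/6 = 4/3 ≈ 1.333, a bounded constant. In this regime the triangle count is asymptotically Poisson(c³/6).

E[X] ≈ 1.288; in regime p = Θ(1/n^{1}) E[X] stays bounded (at the triangle threshold p ~ 1/n).


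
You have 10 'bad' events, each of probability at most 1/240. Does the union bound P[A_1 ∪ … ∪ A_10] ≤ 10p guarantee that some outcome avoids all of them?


Union bound: P[∪_{i=1}^{10} A_i] ≤ Σ_i P[A_i] ≤ 10·p = 10·(1/240) = 1/24.
Numerically: 1/24 ≈ 0.0416667.
Is 1/24 < 1? YES.
Since P[∪ A_i] ≤ 1/24 < 1, the complement has P[∩ A_i^c] ≥ 1 − 1/24 = 23/24 > 0, so some outcome avoids every A_i.

10·p = 1/24 ≈ 0.0416667; existence CERTIFIED by the union bound.


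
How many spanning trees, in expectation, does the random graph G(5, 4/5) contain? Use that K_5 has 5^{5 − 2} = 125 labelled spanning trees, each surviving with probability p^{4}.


K_5 has 5^{5 − 2} = 125 labelled spanning trees.
For each such spanning tree H, let X_H = 1 if all 4 edges of H are present in G. Then P[X_H = 1] = p^{4} = (4/5)^{4} = 256/625.
Summing the indicators: E[X] = Σ_H E[X_H] = 125 · p^{4} = 125 · 256/625 = 256/5.
Numerically: E[X] ≈ 51.2.

E[X] = 125 · (4/5)^{4} = 256/5 ≈ 51.2.


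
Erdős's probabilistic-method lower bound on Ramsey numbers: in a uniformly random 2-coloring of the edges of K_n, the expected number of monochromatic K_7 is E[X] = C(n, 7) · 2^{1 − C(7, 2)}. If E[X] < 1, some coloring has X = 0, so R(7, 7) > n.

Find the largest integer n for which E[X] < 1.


We need C(n, 7) · 2^{1 − 21} < 1, i.e. C(n, 7) < 2^{21 − 1} = 1048576.
Check values of n near the boundary:
  n = 25: C(25, 7) = 480700; 480700 < 1048576? YES
  n = 26: C(26, 7) = 657800; 657800 < 1048576? YES
  n = 27: C(27, 7) = 888030; 888030 < 1048576? YES
  n = 28: C(28, 7) = 1184040; 1184040 < 1048576? NO
The largest n with C(n, 7) < 1048576 is n = 27 (where E[X] = 444015/524288 ≈ 0.846891). Hence R(7, 7) > 27, i.e. R(7, 7) ≥ 28.

Largest n = 27; hence R(7, 7) > 27.


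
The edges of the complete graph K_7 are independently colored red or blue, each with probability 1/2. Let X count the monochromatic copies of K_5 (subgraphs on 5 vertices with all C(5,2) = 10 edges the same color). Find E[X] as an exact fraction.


Let X = Σ_S X_S over the C(7, 5) = 21 subsets S of size 5, where X_S = 1 if the K_5 on S is monochromatic.
For a fixed S, the K_5 on S has C(5, 2) = 10 edges. P[all 10 edges red] = (1/2)^10, and likewise for blue, so P[monochromatic] = 2·(1/2)^10 = 2^{1 − 10} = 1/512.
By linearity: E[X] = C(7, 5) · 2^{1 − 10} = 21 · 1/512 = 21/512.
Numerically: E[X] ≈ 0.0410.

E[X] = C(7,5)·2^(1−C(5,2)) = 21/512 ≈ 0.0410.


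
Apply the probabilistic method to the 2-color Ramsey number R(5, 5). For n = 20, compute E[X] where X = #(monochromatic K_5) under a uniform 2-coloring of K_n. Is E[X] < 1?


E[X] = C(20, 5) · 2^{1 − 10} = 15504 · 2^{−9} = 15504/512.
As a reduced fraction: E[X] = 969/32 ≈ 30.281.
Is E[X] < 1? NO.
Since E[X] ≥ 1, the first-moment bound is inconclusive at n = 20; it does NOT by itself certify R(5, 5) > 20.

E[X] = 969/32 ≈ 30.281; E[X] ≥ 1; first-moment method inconclusive here.


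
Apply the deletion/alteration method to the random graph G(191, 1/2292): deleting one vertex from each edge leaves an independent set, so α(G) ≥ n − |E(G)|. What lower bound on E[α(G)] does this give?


E[|E(G)|] = C(191, 2)·p = 18145 · (1/2292) = 95/12.
E[α(G)] ≥ n − E[|E(G)|] = 191 − 95/12 = 2197/12.
Numerically: ≈ 183.083333.
(This is only a lower bound; the true E[α(G)] may be larger.)

E[α(G)] ≥ 2197/12 ≈ 183.083333.


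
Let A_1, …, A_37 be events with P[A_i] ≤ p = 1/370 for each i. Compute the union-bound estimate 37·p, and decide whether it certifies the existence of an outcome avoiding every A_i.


Union bound: P[∪_{i=1}^{37} A_i] ≤ Σ_i P[A_i] ≤ 37·p = 37·(1/370) = 1/10.
Numerically: 1/10 ≈ 0.100.
Is 1/10 < 1? YES.
Since P[∪ A_i] ≤ 1/10 < 1, the complement has P[∩ A_i^c] ≥ 1 − 1/10 = 9/10 > 0, so some outcome avoids every A_i.

37·p = 1/10 ≈ 0.100; existence CERTIFIED by the union bound.


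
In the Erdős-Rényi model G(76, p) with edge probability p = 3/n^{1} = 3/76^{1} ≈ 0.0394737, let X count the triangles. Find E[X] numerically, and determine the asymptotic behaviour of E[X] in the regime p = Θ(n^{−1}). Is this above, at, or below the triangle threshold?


Number of potential triangles: C(76, 3) = 70300.
Each occurs with probability p³ ≈ (0.0394737)³ ≈ 6.15067794e-05.
By linearity: E[X] = C(76, 3)·p³ ≈ 70300 · 6.15067794e-05 ≈ 4.323927.
Here α = 1, so p = 3/n is exactly at the triangle threshold p ~ 1/n. Asymptotically E[X] → c³/6 = 3³/6 = 9/2 ≈ 4.500000, a bounded constant. In this regime the triangle count is asymptotically Poisson(c³/6).

E[X] ≈ 4.323927; in regime p = Θ(1/n^{1}) E[X] stays bounded (at the triangle threshold p ~ 1/n).


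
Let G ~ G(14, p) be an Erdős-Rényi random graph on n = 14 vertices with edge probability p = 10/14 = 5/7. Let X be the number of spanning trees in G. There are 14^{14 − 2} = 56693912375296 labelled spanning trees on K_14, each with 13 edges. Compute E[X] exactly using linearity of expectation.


K_14 has 14^{14 − 2} = 56693912375296 labelled spanning trees.
For each such spanning tree H, let X_H = 1 if all 13 edges of H are present in G. Then P[X_H = 1] = p^{13} = (5/7)^{13} = 1220703125/96889010407.
Summing the indicators: E[X] = Σ_H E[X_H] = 56693912375296 · p^{13} = 56693912375296 · 1220703125/96889010407 = 5000000000000/7.
Numerically: E[X] ≈ 7.1429e+11.

E[X] = 56693912375296 · (5/7)^{13} = 5000000000000/7 ≈ 7.1429e+11.


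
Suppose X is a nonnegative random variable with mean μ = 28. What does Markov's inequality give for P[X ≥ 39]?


μ = E[X] = 28, a = 39.
Markov: P[X ≥ 39] ≤ μ/a = (28)/39 = 28/39.
Numerically: ≈ 0.71795.
(Since a = 39 > μ = 28.00000, the bound 28/39 is < 1 and informative.)

P[X ≥ 39] ≤ 28/39 ≈ 0.71795.


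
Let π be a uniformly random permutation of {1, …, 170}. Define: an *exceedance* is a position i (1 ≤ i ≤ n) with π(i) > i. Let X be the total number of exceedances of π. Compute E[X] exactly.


Write X = Σ_{i=1}^{170} X_i, where X_i = 1_{π(i) > i}.
For each fixed i, π(i) is uniform over {1, …, 170} (marginal of a uniform permutation), so P[π(i) > i] = (n − i)/n. Summing: Σ_{i=1}^{170} (n − i)/n = (0 + 1 + … + 169)/170 = 170(170 − 1)/(2·170) = (170 − 1)/2.
Hence E[X] = Σ_{i=1}^{170} (170 − i)/170 = 169/2 ≈ 84.50000.

E[X] = 169/2 = 84.50000.


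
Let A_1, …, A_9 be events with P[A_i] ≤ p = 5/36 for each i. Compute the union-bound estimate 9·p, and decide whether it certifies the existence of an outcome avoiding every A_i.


Union bound: P[∪_{i=1}^{9} A_i] ≤ Σ_i P[A_i] ≤ 9·p = 9·(5/36) = 5/4.
Numerically: 5/4 ≈ 1.2500000.
Is 5/4 < 1? NO.
Since the bound 5/4 is ≥ 1, the union bound is uninformative here; it does NOT by itself certify existence.

9·p = 5/4 ≈ 1.2500000; existence NOT certified by the union bound.


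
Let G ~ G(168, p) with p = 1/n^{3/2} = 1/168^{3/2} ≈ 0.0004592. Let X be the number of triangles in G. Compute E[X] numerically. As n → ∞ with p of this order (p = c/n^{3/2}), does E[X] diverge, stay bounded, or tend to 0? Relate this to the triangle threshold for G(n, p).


Number of potential triangles: C(168, 3) = 776216.
Each occurs with probability p³ ≈ (0.0004592)³ ≈ 9.685192e-11.
By linearity: E[X] = C(168, 3)·p³ ≈ 776216 · 9.685192e-11 ≈ 0.0001.
Since α = 3/2 > 1, p = c/n^{3/2} = o(1/n) is below the triangle threshold p ~ 1/n. Asymptotically E[X] ~ (c³/6)·n^{3(1−α)} = (1³/6)·n^{-1.5} → 0, so by Markov's inequality G has no triangles w.h.p.

E[X] ≈ 0.0001; in regime p = Θ(1/n^{3/2}) E[X] tends to 0 (below the triangle threshold p ~ 1/n).


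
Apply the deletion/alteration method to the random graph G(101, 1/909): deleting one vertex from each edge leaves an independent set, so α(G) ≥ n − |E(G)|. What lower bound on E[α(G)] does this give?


E[|E(G)|] = C(101, 2)·p = 5050 · (1/909) = 50/9.
E[α(G)] ≥ n − E[|E(G)|] = 101 − 50/9 = 859/9.
Numerically: ≈ 95.444.
(This is only a lower bound; the true E[α(G)] may be larger.)

E[α(G)] ≥ 859/9 ≈ 95.444.


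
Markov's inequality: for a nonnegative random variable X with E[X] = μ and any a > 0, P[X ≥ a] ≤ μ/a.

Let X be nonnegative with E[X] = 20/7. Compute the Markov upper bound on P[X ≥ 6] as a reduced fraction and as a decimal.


μ = E[X] = 20/7, a = 6.
Markov: P[X ≥ 6] ≤ μ/a = (20/7)/6 = 10/21.
Numerically: ≈ 0.47619.
(Since a = 6 > μ = 2.85714, the bound 10/21 is < 1 and informative.)

P[X ≥ 6] ≤ 10/21 ≈ 0.47619.


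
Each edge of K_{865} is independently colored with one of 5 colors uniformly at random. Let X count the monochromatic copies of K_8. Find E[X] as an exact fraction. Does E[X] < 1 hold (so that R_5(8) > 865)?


E[X] = C(865, 8) · 5^{1 − 28} = 7525050909487743060 · 5^{−27} = 7525050909487743060/7450580596923828125.
As a reduced fraction: E[X] = 1505010181897548612/1490116119384765625 ≈ 1.0100.
Is E[X] < 1? NO.
Since E[X] ≥ 1, the first-moment bound is inconclusive at n = 865; it does NOT by itself certify R_5(8) > 865.

E[X] = 1505010181897548612/1490116119384765625 ≈ 1.0100; E[X] ≥ 1; first-moment method inconclusive here.


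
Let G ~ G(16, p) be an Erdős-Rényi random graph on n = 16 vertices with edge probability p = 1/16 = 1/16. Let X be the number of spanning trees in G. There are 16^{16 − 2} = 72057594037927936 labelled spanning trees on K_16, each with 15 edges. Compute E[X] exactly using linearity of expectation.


K_16 has 16^{16 − 2} = 72057594037927936 labelled spanning trees.
For each such spanning tree H, let X_H = 1 if all 15 edges of H are present in G. Then P[X_H = 1] = p^{15} = (1/16)^{15} = 1/1152921504606846976.
By linearity of expectation: E[X] = Σ_H E[X_H] = 72057594037927936 · p^{15} = 72057594037927936 · 1/1152921504606846976 = 1/16.
Numerically: E[X] ≈ 0.0625.

E[X] = 72057594037927936 · (1/16)^{15} = 1/16 ≈ 0.0625.


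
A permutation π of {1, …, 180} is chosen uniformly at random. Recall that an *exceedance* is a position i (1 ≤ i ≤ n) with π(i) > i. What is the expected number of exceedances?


Write X = Σ_{i=1}^{180} X_i, where X_i = 1_{π(i) > i}.
For each fixed i, π(i) is uniform over {1, …, 180} (marginal of a uniform permutation), so P[π(i) > i] = (n − i)/n. Summing: Σ_{i=1}^{180} (n − i)/n = (0 + 1 + … + 179)/180 = 180(180 − 1)/(2·180) = (180 − 1)/2.
Hence E[X] = Σ_{i=1}^{180} (180 − i)/180 = 179/2 ≈ 89.500000.

E[X] = 179/2 = 89.500000.


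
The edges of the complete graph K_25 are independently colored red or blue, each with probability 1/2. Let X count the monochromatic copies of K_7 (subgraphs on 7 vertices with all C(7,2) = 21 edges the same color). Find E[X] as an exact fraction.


Let X = Σ_S X_S over the C(25, 7) = 480700 subsets S of size 7, where X_S = 1 if the K_7 on S is monochromatic.
For a fixed S, the K_7 on S has C(7, 2) = 21 edges. P[all 21 edges red] = (1/2)^21, and likewise for blue, so P[monochromatic] = 2·(1/2)^21 = 2^{1 − 21} = 1/1048576.
Summing: E[X] = C(25, 7) · 2^{1 − 21} = 480700 · 1/1048576 = 120175/262144.
Numerically: E[X] ≈ 0.458.

E[X] = C(25,7)·2^(1−C(7,2)) = 120175/262144 ≈ 0.458.


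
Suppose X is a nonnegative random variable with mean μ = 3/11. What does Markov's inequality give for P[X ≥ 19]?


μ = E[X] = 3/11, a = 19.
Markov: P[X ≥ 19] ≤ μ/a = (3/11)/19 = 3/209.
Numerically: ≈ 0.014.
(Since a = 19 > μ = 0.273, the bound 3/209 is < 1 and informative.)

P[X ≥ 19] ≤ 3/209 ≈ 0.014.


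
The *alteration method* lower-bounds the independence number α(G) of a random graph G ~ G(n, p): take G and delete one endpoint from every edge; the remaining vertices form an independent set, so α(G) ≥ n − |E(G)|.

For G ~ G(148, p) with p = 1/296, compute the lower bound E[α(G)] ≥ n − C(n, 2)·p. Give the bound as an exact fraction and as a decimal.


E[|E(G)|] = C(148, 2)·p = 10878 · (1/296) = 147/4.
E[α(G)] ≥ n − E[|E(G)|] = 148 − 147/4 = 445/4.
Numerically: ≈ 111.250.
(This is only a lower bound; the true E[α(G)] may be larger.)

E[α(G)] ≥ 445/4 ≈ 111.250.


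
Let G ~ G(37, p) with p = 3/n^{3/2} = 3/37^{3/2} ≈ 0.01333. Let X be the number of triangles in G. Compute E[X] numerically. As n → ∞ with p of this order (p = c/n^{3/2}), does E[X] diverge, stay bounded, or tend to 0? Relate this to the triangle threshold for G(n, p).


Number of potential triangles: C(37, 3) = 7770.
Each occurs with probability p³ ≈ (0.01333)³ ≈ 2.368405e-06.
By linearity: E[X] = C(37, 3)·p³ ≈ 7770 · 2.368405e-06 ≈ 0.0184.
Since α = 3/2 > 1, p = c/n^{3/2} = o(1/n) is below the triangle threshold p ~ 1/n. Asymptotically E[X] ~ (c³/6)·n^{3(1−α)} = (3³/6)·n^{-1.5} → 0, so by Markov's inequality G has no triangles w.h.p.

E[X] ≈ 0.0184; in regime p = Θ(1/n^{3/2}) E[X] tends to 0 (below the triangle threshold p ~ 1/n).


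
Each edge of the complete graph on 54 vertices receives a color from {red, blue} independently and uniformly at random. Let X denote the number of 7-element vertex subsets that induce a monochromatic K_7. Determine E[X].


Let X = Σ_S X_S over the C(54, 7) = 177100560 subsets S of size 7, where X_S = 1 if the K_7 on S is monochromatic.
For a fixed S, the K_7 on S has C(7, 2) = 21 edges. P[all 21 edges red] = (1/2)^21, and likewise for blue, so P[monochromatic] = 2·(1/2)^21 = 2^{1 − 21} = 1/1048576.
By linearity of expectation: E[X] = C(54, 7) · 2^{1 − 21} = 177100560 · 1/1048576 = 11068785/65536.
Numerically: E[X] ≈ 168.8963.

E[X] = C(54,7)·2^(1−C(7,2)) = 11068785/65536 ≈ 168.8963.


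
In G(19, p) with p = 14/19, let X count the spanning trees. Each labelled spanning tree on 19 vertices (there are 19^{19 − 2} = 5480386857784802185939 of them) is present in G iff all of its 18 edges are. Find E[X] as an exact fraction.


K_19 has 19^{19 − 2} = 5480386857784802185939 labelled spanning trees.
For each such spanning tree H, let X_H = 1 if all 18 edges of H are present in G. Then P[X_H = 1] = p^{18} = (14/19)^{18} = 426878854210636742656/104127350297911241532841.
Summing the indicators: E[X] = Σ_H E[X_H] = 5480386857784802185939 · p^{18} = 5480386857784802185939 · 426878854210636742656/104127350297911241532841 = 426878854210636742656/19.
Numerically: E[X] ≈ 2.24673e+19.

E[X] = 5480386857784802185939 · (14/19)^{18} = 426878854210636742656/19 ≈ 2.24673e+19.


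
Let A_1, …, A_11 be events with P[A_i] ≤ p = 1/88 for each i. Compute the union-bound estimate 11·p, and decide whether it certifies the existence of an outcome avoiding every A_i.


Union bound: P[∪_{i=1}^{11} A_i] ≤ Σ_i P[A_i] ≤ 11·p = 11·(1/88) = 1/8.
Numerically: 1/8 ≈ 0.12500.
Is 1/8 < 1? YES.
Since P[∪ A_i] ≤ 1/8 < 1, the complement has P[∩ A_i^c] ≥ 1 − 1/8 = 7/8 > 0, so some outcome avoids every A_i.

11·p = 1/8 ≈ 0.12500; existence CERTIFIED by the union bound.


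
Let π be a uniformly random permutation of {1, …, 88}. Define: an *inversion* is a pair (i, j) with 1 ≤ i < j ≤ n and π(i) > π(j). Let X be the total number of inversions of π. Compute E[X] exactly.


Write X = Σ X_I over the C(88, 2) = 3828 pairs i < j, with X_I the indicator of one inversion.
There are 3828 indicators.
For each fixed pair i < j, the values π(i) and π(j) are two distinct elements of {1, …, 88} in uniformly random order; by symmetry P[π(i) > π(j)] = 1/2.
By linearity: E[X] = 3828 · (1/2) = C(88, 2) · (1/2) = 3828/2 = 1914 ≈ 1914.000.

E[X] = 1914 = 1914.000.


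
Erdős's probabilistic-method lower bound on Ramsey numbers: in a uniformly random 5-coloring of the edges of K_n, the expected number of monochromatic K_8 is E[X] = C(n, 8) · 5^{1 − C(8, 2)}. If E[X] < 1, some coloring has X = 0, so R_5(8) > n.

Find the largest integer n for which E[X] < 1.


We need C(n, 8) · 5^{1 − 28} < 1, i.e. C(n, 8) < 5^{28 − 1} = 7450580596923828125.
Check values of n near the boundary:
  n = 861: C(861, 8) = 7250034996615275865; 7250034996615275865 < 7450580596923828125? YES
  n = 862: C(862, 8) = 7317951015318931845; 7317951015318931845 < 7450580596923828125? YES
  n = 863: C(863, 8) = 7386423071602617757; 7386423071602617757 < 7450580596923828125? YES
  n = 864: C(864, 8) = 7455455062926006708; 7455455062926006708 < 7450580596923828125? NO
  n = 865: C(865, 8) = 7525050909487743060; 7525050909487743060 < 7450580596923828125? NO
The largest n with C(n, 8) < 7450580596923828125 is n = 863 (where E[X] = 7386423071602617757/7450580596923828125 ≈ 0.9913889). Hence R_5(8) > 863, i.e. R_5(8) ≥ 864.

Largest n = 863; hence R_5(8) > 863.


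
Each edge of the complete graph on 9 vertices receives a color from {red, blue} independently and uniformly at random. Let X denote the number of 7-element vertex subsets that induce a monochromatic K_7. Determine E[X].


Let X = Σ_S X_S over the C(9, 7) = 36 subsets S of size 7, where X_S = 1 if the K_7 on S is monochromatic.
For a fixed S, the K_7 on S has C(7, 2) = 21 edges. P[all 21 edges red] = (1/2)^21, and likewise for blue, so P[monochromatic] = 2·(1/2)^21 = 2^{1 − 21} = 1/1048576.
Summing: E[X] = C(9, 7) · 2^{1 − 21} = 36 · 1/1048576 = 9/262144.
Numerically: E[X] ≈ 0.0000.

E[X] = C(9,7)·2^(1−C(7,2)) = 9/262144 ≈ 0.0000.


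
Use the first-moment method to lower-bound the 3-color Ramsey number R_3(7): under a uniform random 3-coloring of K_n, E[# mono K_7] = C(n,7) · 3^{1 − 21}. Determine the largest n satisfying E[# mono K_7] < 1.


We need C(n, 7) · 3^{1 − 21} < 1, i.e. C(n, 7) < 3^{21 − 1} = 3486784401.
Check values of n near the boundary:
  n = 78: C(78, 7) = 2641902120; 2641902120 < 3486784401? YES
  n = 79: C(79, 7) = 2898753715; 2898753715 < 3486784401? YES
  n = 80: C(80, 7) = 3176716400; 3176716400 < 3486784401? YES
  n = 81: C(81, 7) = 3477216600; 3477216600 < 3486784401? YES
  n = 82: C(82, 7) = 3801756816; 3801756816 < 3486784401? NO
  n = 83: C(83, 7) = 4151918628; 4151918628 < 3486784401? NO
  n = 84: C(84, 7) = 4529365776; 4529365776 < 3486784401? NO
The largest n with C(n, 7) < 3486784401 is n = 81 (where E[X] = 42928600/43046721 ≈ 0.99726). Hence R_3(7) > 81, i.e. R_3(7) ≥ 82.

Largest n = 81; hence R_3(7) > 81.


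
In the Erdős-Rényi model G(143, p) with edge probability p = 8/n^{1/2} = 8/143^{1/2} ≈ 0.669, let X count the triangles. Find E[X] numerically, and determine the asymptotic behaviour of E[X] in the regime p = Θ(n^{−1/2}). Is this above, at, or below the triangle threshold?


Number of potential triangles: C(143, 3) = 477191.
Each occurs with probability p³ ≈ (0.669)³ ≈ 2.994097e-01.
By linearity: E[X] = C(143, 3)·p³ ≈ 477191 · 2.994097e-01 ≈ 142875.6269.
Since α = 1/2 < 1, p = c/n^{1/2} ≫ 1/n is above the triangle threshold p ~ 1/n. Asymptotically E[X] ~ (c³/6)·n^{3(1−α)} = (8³/6)·n^{1.5} → ∞; triangles are abundant w.h.p.

E[X] ≈ 142875.6269; in regime p = Θ(1/n^{1/2}) E[X] diverges (above the triangle threshold p ~ 1/n).


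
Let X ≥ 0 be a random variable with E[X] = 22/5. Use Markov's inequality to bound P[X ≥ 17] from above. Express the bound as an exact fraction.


μ = E[X] = 22/5, a = 17.
Markov: P[X ≥ 17] ≤ μ/a = (22/5)/17 = 22/85.
Numerically: ≈ 0.2588.
(Since a = 17 > μ = 4.4000, the bound 22/85 is < 1 and informative.)

P[X ≥ 17] ≤ 22/85 ≈ 0.2588.


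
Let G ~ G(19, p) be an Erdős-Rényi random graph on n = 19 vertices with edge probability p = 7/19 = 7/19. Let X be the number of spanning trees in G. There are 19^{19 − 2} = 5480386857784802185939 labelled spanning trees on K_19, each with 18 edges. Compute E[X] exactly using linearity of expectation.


K_19 has 19^{19 − 2} = 5480386857784802185939 labelled spanning trees.
For each such spanning tree H, let X_H = 1 if all 18 edges of H are present in G. Then P[X_H = 1] = p^{18} = (7/19)^{18} = 1628413597910449/104127350297911241532841.
By linearity of expectation: E[X] = Σ_H E[X_H] = 5480386857784802185939 · p^{18} = 5480386857784802185939 · 1628413597910449/104127350297911241532841 = 1628413597910449/19.
Numerically: E[X] ≈ 8.57e+13.

E[X] = 5480386857784802185939 · (7/19)^{18} = 1628413597910449/19 ≈ 8.57e+13.


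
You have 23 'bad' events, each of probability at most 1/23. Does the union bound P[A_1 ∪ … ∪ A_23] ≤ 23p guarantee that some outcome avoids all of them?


Union bound: P[∪_{i=1}^{23} A_i] ≤ Σ_i P[A_i] ≤ 23·p = 23·(1/23) = 1.
Numerically: 1 ≈ 1.00000.
Is 1 < 1? NO.
Since the bound 1 is ≥ 1, the union bound is uninformative here; it does NOT by itself certify existence.

23·p = 1 ≈ 1.00000; existence NOT certified by the union bound.


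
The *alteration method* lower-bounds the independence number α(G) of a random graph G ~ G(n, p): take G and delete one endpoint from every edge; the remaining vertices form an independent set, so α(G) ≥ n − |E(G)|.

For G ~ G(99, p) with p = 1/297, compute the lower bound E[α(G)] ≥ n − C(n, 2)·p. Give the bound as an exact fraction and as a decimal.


E[|E(G)|] = C(99, 2)·p = 4851 · (1/297) = 49/3.
E[α(G)] ≥ n − E[|E(G)|] = 99 − 49/3 = 248/3.
Numerically: ≈ 82.667.
(This is only a lower bound; the true E[α(G)] may be larger.)

E[α(G)] ≥ 248/3 ≈ 82.667.


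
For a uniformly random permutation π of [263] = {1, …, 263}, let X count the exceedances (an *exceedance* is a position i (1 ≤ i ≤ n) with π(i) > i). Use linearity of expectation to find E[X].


Write X = Σ_{i=1}^{263} X_i, where X_i = 1_{π(i) > i}.
For each fixed i, π(i) is uniform over {1, …, 263} (marginal of a uniform permutation), so P[π(i) > i] = (n − i)/n. Summing: Σ_{i=1}^{263} (n − i)/n = (0 + 1 + … + 262)/263 = 263(263 − 1)/(2·263) = (263 − 1)/2.
Hence E[X] = Σ_{i=1}^{263} (263 − i)/263 = 131 ≈ 131.000.

E[X] = 131 = 131.000.


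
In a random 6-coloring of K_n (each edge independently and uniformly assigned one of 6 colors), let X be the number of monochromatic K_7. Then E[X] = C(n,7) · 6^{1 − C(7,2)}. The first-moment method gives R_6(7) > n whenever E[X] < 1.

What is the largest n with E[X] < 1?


We need C(n, 7) · 6^{1 − 21} < 1, i.e. C(n, 7) < 6^{21 − 1} = 3656158440062976.
Check values of n near the boundary:
  n = 562: C(562, 7) = 3384017972944752; 3384017972944752 < 3656158440062976? YES
  n = 563: C(563, 7) = 3426622515769596; 3426622515769596 < 3656158440062976? YES
  n = 564: C(564, 7) = 3469685994423792; 3469685994423792 < 3656158440062976? YES
  n = 565: C(565, 7) = 3513212521235560; 3513212521235560 < 3656158440062976? YES
  n = 566: C(566, 7) = 3557206237959440; 3557206237959440 < 3656158440062976? YES
  n = 567: C(567, 7) = 3601671315933933; 3601671315933933 < 3656158440062976? YES
  n = 568: C(568, 7) = 3646611956239704; 3646611956239704 < 3656158440062976? YES
  n = 569: C(569, 7) = 3692032389858348; 3692032389858348 < 3656158440062976? NO
  n = 570: C(570, 7) = 3737936877831720; 3737936877831720 < 3656158440062976? NO
The largest n with C(n, 7) < 3656158440062976 is n = 568 (where E[X] = 16882462760369/16926659444736 ≈ 0.99739). Hence R_6(7) > 568, i.e. R_6(7) ≥ 569.

Largest n = 568; hence R_6(7) > 568.


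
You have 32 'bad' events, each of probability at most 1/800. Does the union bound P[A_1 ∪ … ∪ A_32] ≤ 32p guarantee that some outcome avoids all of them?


Union bound: P[∪_{i=1}^{32} A_i] ≤ Σ_i P[A_i] ≤ 32·p = 32·(1/800) = 1/25.
Numerically: 1/25 ≈ 0.04000.
Is 1/25 < 1? YES.
Since P[∪ A_i] ≤ 1/25 < 1, the complement has P[∩ A_i^c] ≥ 1 − 1/25 = 24/25 > 0, so some outcome avoids every A_i.

32·p = 1/25 ≈ 0.04000; existence CERTIFIED by the union bound.


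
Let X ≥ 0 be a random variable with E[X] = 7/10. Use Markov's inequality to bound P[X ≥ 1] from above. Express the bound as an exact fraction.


μ = E[X] = 7/10, a = 1.
Markov: P[X ≥ 1] ≤ μ/a = (7/10)/1 = 7/10.
Numerically: ≈ 0.7000.
(Since a = 1 > μ = 0.7000, the bound 7/10 is < 1 and informative.)

P[X ≥ 1] ≤ 7/10 ≈ 0.7000.


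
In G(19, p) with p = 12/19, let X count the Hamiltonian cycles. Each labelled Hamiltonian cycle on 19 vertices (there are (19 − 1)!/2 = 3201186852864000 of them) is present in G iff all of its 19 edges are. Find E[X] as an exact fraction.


K_19 has (19 − 1)!/2 = 3201186852864000 labelled Hamiltonian cycles.
For each such Hamiltonian cycle H, let X_H = 1 if all 19 edges of H are present in G. Then P[X_H = 1] = p^{19} = (12/19)^{19} = 319479999370622926848/1978419655660313589123979.
Summing the indicators: E[X] = Σ_H E[X_H] = 3201186852864000 · p^{19} = 3201186852864000 · 319479999370622926848/1978419655660313589123979 = 1022715173738237107931793611292672000/1978419655660313589123979.
Numerically: E[X] ≈ 5.17e+11.

E[X] = 3201186852864000 · (12/19)^{19} = 1022715173738237107931793611292672000/1978419655660313589123979 ≈ 5.17e+11.


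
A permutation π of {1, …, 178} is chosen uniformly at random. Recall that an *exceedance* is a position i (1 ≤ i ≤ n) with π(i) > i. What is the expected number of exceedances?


Write X = Σ_{i=1}^{178} X_i, where X_i = 1_{π(i) > i}.
For each fixed i, π(i) is uniform over {1, …, 178} (marginal of a uniform permutation), so P[π(i) > i] = (n − i)/n. Summing: Σ_{i=1}^{178} (n − i)/n = (0 + 1 + … + 177)/178 = 178(178 − 1)/(2·178) = (178 − 1)/2.
Hence E[X] = Σ_{i=1}^{178} (178 − i)/178 = 177/2 ≈ 88.50000.

E[X] = 177/2 = 88.50000.


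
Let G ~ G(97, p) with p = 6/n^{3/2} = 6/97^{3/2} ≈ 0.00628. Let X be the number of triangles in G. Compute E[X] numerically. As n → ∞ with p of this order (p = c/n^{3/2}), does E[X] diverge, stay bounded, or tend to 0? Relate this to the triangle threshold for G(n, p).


Number of potential triangles: C(97, 3) = 147440.
Each occurs with probability p³ ≈ (0.00628)³ ≈ 2.47731e-07.
By linearity: E[X] = C(97, 3)·p³ ≈ 147440 · 2.47731e-07 ≈ 0.037.
Since α = 3/2 > 1, p = c/n^{3/2} = o(1/n) is below the triangle threshold p ~ 1/n. Asymptotically E[X] ~ (c³/6)·n^{3(1−α)} = (6³/6)·n^{-1.5} → 0, so by Markov's inequality G has no triangles w.h.p.

E[X] ≈ 0.037; in regime p = Θ(1/n^{3/2}) E[X] tends to 0 (below the triangle threshold p ~ 1/n).


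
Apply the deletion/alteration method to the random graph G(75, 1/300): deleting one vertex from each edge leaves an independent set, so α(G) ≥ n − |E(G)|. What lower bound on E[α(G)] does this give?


E[|E(G)|] = C(75, 2)·p = 2775 · (1/300) = 37/4.
E[α(G)] ≥ n − E[|E(G)|] = 75 − 37/4 = 263/4.
Numerically: ≈ 65.7500.
(This is only a lower bound; the true E[α(G)] may be larger.)

E[α(G)] ≥ 263/4 ≈ 65.7500.


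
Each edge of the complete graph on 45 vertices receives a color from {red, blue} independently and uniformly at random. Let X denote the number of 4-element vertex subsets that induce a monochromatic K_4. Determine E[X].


Let X = Σ_S X_S over the C(45, 4) = 148995 subsets S of size 4, where X_S = 1 if the K_4 on S is monochromatic.
For a fixed S, the K_4 on S has C(4, 2) = 6 edges. P[all 6 edges red] = (1/2)^6, and likewise for blue, so P[monochromatic] = 2·(1/2)^6 = 2^{1 − 6} = 1/32.
By linearity of expectation: E[X] = C(45, 4) · 2^{1 − 6} = 148995 · 1/32 = 148995/32.
Numerically: E[X] ≈ 4656.0938.

E[X] = C(45,4)·2^(1−C(4,2)) = 148995/32 ≈ 4656.0938.


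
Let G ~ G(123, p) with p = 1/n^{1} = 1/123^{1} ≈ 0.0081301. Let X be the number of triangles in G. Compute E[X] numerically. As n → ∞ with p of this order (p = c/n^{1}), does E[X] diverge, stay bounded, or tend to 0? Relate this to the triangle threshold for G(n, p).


Number of potential triangles: C(123, 3) = 302621.
Each occurs with probability p³ ≈ (0.0081301)³ ≈ 5.3738392e-07.
By linearity: E[X] = C(123, 3)·p³ ≈ 302621 · 5.3738392e-07 ≈ 0.16262.
Here α = 1, so p = 1/n is exactly at the triangle threshold p ~ 1/n. Asymptotically E[X] → c³/6 = 1³/6 = 1/6 ≈ 0.16667, a bounded constant. In this regime the triangle count is asymptotically Poisson(c³/6).

E[X] ≈ 0.16262; in regime p = Θ(1/n^{1}) E[X] stays bounded (at the triangle threshold p ~ 1/n).


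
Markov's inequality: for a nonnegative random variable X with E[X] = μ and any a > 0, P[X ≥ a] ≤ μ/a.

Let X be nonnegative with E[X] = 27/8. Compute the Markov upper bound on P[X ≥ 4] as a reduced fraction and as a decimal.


μ = E[X] = 27/8, a = 4.
Markov: P[X ≥ 4] ≤ μ/a = (27/8)/4 = 27/32.
Numerically: ≈ 0.843750.
(Since a = 4 > μ = 3.375000, the bound 27/32 is < 1 and informative.)

P[X ≥ 4] ≤ 27/32 ≈ 0.843750.
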